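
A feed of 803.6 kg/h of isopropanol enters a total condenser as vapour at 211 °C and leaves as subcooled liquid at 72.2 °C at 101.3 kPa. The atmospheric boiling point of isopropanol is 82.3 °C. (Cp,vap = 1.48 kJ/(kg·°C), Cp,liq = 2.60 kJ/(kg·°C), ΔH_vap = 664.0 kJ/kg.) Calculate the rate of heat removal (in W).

vapour 211→82.3 °C: -190.48 kJ/kg
condensation at 82.3 °C: -664 kJ/kg
liquid 82.3→72.2 °C: -26.26 kJ/kg
Δh = -190.48 + -664 + -26.26 = -880.74 kJ/kg
Q = ṁ·Δh = 803.6 kg/h × -880.74 kJ/kg = -707760 kJ/h
|Q| = 196.6 kW = 196600 W

Q_c = 197000 W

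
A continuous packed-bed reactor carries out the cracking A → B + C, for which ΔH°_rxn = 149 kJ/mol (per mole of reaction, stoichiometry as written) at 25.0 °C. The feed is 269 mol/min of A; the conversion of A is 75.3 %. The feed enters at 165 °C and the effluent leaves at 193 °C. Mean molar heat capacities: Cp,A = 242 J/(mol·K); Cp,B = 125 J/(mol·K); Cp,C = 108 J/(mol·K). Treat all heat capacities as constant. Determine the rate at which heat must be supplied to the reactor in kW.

Q_in = 528 kW

Extent of reaction ξ = 0.753 × 269 = 202.56 mol/min
Reaction term: ξ·ΔH°_rxn = 202.56 × 149 = 30181 kJ/min
Sensible, feed 165→25 °C: -9113.7 kJ/min
Outlet flows (mol/min): A 66.443, B 202.56, C 202.56
Sensible, products 25→193 °C: 10630 kJ/min
Q = ΔH = 31697 kJ/min = 528.29 kW
Heat supplied = 528.29 kW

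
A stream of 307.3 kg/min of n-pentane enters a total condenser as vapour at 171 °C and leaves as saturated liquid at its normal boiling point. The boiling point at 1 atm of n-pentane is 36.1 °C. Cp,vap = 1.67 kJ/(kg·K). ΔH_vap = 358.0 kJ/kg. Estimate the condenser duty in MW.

Q_c = 2.99 MW

vapour 171→36.1 °C: -225.28 kJ/kg
condensation at 36.1 °C: -358 kJ/kg
Δh = -225.28 + -358 = -583.28 kJ/kg
Q = ṁ·Δh = 307.3 kg/min × -583.28 kJ/kg = -179240 kJ/min
|Q| = 2987.4 kW = 2.9874 MW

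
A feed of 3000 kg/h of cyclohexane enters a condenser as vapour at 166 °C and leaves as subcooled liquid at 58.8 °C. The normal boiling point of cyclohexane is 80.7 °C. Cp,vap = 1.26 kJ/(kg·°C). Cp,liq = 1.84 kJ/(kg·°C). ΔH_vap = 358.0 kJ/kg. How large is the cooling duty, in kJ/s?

Q_c = 421 kJ/s

vapour 166→80.7 °C: -107.48 kJ/kg
condensation at 80.7 °C: -358 kJ/kg
liquid 80.7→58.8 °C: -40.296 kJ/kg
Δh = -107.48 + -358 + -40.296 = -505.77 kJ/kg
Q = ṁ·Δh = 3000 kg/h × -505.77 kJ/kg = -1.5173e+06 kJ/h
|Q| = 421.48 kW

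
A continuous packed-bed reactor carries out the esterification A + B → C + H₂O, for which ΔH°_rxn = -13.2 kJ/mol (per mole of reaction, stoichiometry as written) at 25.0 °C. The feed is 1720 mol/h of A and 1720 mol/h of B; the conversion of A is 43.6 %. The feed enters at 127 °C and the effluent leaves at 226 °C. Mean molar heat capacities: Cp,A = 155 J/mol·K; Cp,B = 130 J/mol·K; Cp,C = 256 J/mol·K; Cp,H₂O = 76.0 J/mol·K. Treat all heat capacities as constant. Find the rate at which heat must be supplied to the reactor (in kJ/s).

Q_in = 12.7 kJ/s

Extent of reaction ξ = 0.436 × 1720 = 749.92 mol/h
Reaction term: ξ·ΔH°_rxn = 749.92 × -13.2 = -9898.9 kJ/h
Sensible, feed 127→25 °C: -50000 kJ/h
Outlet flows (mol/h): A 970.08, B 970.08, C 749.92, H₂O 749.92
Sensible, products 25→226 °C: 105610 kJ/h
Q = ΔH = 45715 kJ/h = 12.699 kW
Heat supplied = 12.699 kJ/s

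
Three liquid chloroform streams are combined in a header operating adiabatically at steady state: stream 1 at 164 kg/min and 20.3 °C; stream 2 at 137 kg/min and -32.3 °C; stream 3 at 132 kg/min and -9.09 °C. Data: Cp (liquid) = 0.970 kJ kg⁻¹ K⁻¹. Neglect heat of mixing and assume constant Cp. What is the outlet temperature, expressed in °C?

Adiabatic, steady state ⇒ Σ ṁᵢCp,ᵢ(T_out − Tᵢ) = 0
Σ ṁᵢCp,ᵢTᵢ = 164×0.970×20.3 + 137×0.970×-32.3 + 132×0.970×-9.09 = -2226.9
Σ ṁᵢCp,ᵢ = 164×0.970 + 137×0.970 + 132×0.970 = 420.01
T_out = -2226.9 / 420.01 = -5.302 °C

T_out = -5.30 °C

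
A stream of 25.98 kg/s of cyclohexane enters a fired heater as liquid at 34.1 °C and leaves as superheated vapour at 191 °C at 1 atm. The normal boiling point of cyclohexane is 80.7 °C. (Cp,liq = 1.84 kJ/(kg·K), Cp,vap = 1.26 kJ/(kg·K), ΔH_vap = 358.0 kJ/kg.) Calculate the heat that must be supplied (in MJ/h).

Q = 54500 MJ/h

liquid 34.1→80.7 °C: 85.744 kJ/kg
vaporisation at 80.7 °C: 358 kJ/kg
vapour 80.7→191 °C: 138.98 kJ/kg
Δh = 85.744 + 358 + 138.98 = 582.72 kJ/kg
Q = ṁ·Δh = 25.98 kg/s × 582.72 kJ/kg = 15139 kJ/s
|Q| = 15139 kW = 54501 MJ/h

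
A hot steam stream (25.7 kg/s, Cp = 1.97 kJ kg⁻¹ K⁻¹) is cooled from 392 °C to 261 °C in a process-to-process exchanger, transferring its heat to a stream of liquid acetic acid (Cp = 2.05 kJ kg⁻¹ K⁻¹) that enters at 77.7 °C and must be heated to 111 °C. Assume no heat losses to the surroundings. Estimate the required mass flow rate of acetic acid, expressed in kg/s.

ṁ_c = 97.2 kg/s

Heat released by hot stream: Q = 25.7 × 1.97 × (392 − 261) = 6632.4 kJ/s
Energy balance on cold side (adiabatic exchanger): Q = ṁ_c·Cp_c·(T_c,out − T_c,in)
ṁ_c = 6632.4 / [2.05 × (111 − 77.7)] = 97.157 kg/s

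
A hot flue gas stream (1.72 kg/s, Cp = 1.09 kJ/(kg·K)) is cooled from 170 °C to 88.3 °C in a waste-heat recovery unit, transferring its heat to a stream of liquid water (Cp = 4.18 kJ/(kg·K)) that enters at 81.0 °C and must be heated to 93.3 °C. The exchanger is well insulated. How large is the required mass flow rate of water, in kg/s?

Heat released by hot stream: Q = 1.72 × 1.09 × (170 − 88.3) = 153.17 kJ/s
Energy balance on cold side (adiabatic exchanger): Q = ṁ_c·Cp_c·(T_c,out − T_c,in)
ṁ_c = 153.17 / [4.18 × (93.3 − 81.0)] = 2.9792 kg/s

ṁ_c = 2.98 kg/s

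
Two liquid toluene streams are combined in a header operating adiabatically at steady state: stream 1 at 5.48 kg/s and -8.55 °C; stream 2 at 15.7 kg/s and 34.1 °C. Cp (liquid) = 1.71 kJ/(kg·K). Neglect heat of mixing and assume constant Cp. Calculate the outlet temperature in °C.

T_out = 23.1 °C

Energy balance with Q = 0: Σ ṁᵢCp,ᵢ(T_out − Tᵢ) = 0
T_out = Σ ṁᵢCp,ᵢTᵢ / Σ ṁᵢCp,ᵢ
      = 835.36 / 36.218 = 23.065 °C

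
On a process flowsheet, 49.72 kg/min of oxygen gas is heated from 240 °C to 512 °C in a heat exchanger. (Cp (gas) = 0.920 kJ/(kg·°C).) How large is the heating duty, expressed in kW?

Q = ṁ·Cp·ΔT = 49.72 × 0.920 × (512 − 240) = 12442 kJ/min
Converting: 12442 / 60 s = 207.37 kW

Q = 207 kW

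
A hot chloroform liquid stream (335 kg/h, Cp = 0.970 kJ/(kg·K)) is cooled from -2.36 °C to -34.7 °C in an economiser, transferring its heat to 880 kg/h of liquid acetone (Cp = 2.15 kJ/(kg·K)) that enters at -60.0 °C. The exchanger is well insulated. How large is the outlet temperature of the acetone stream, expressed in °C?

T_c,out = -54.4 °C

Heat released by hot stream: Q = 335 × 0.970 × (-2.36 − -34.7) = 10509 kJ/h
Energy balance on cold side (adiabatic exchanger): Q = ṁ_c·Cp_c·(T_c,out − T_c,in)
T_c,out = -60.0 + 10509/(880 × 2.15) = -54.446 °C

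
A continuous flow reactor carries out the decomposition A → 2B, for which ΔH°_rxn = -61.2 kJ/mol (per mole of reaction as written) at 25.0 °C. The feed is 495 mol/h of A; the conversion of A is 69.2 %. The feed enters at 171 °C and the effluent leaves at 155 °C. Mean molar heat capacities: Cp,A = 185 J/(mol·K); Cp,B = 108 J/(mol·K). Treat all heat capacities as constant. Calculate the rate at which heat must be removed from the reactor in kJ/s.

Extent of reaction ξ = 0.692 × 495 = 342.54 mol/h
Reaction term: ξ·ΔH°_rxn = 342.54 × -61.2 = -20963 kJ/h
Sensible, feed 171→25 °C: -13370 kJ/h
Outlet flows (mol/h): A 152.46, B 685.08
Sensible, products 25→155 °C: 13285 kJ/h
Q = ΔH = -21048 kJ/h = -5.8467 kW
Heat removed = 5.8467 kJ/s

Q_out = 5.85 kJ/s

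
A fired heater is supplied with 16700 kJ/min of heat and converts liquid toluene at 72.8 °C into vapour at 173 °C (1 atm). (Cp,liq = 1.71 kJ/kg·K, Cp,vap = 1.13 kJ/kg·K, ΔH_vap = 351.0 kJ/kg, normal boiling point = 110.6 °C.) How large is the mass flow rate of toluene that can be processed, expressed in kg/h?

Δh = 1.71×(110.6−72.8) + 351.0 + 1.13×(173−110.6) = 486.15 kJ/kg
Q = 16700 kJ/min = 278.33 kJ/s = 1.002e+06 kJ/h
ṁ = Q/Δh = 1.002e+06 / 486.15 = 2061.1 kg/h

ṁ = 2060 kg/h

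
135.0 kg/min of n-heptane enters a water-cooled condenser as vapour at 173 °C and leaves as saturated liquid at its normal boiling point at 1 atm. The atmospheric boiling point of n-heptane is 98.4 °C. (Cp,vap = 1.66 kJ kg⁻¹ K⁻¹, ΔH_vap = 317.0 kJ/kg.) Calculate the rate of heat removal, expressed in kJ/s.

Q_c = 992 kJ/s

vapour 173→98.4 °C: -123.84 kJ/kg
condensation at 98.4 °C: -317 kJ/kg
Δh = -123.84 + -317 = -440.84 kJ/kg
Q = ṁ·Δh = 135.0 kg/min × -440.84 kJ/kg = -59513 kJ/min
|Q| = 991.88 kW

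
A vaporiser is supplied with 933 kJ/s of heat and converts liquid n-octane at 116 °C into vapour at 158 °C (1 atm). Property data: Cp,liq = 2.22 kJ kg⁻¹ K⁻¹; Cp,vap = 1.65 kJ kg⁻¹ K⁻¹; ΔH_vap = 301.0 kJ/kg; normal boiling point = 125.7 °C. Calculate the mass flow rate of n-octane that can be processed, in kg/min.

Δh = 2.22×(125.7−116) + 301.0 + 1.65×(158−125.7) = 375.83 kJ/kg
Q = 933 kJ/s = 933 kJ/s = 55980 kJ/min
ṁ = Q/Δh = 55980 / 375.83 = 148.95 kg/min

ṁ = 149 kg/min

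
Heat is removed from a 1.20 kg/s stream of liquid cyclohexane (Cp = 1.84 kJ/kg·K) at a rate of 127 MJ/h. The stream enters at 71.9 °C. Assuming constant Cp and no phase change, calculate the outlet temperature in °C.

Q = 127 MJ/h = 35.278 kJ/s
ΔT = Q/(ṁ·Cp) = 35.278/(1.20×1.84) = 15.977 K
T_out = 71.9 − 15.977 = 55.923 °C

T_out = 55.9 °C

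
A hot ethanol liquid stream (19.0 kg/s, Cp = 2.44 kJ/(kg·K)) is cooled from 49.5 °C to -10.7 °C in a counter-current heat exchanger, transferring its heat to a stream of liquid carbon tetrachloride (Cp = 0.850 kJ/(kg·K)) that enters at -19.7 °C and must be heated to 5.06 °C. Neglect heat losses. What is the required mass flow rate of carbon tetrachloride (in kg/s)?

ṁ_c = 133 kg/s

Heat released by hot stream: Q = 19.0 × 2.44 × (49.5 − -10.7) = 2790.9 kJ/s
Energy balance on cold side (adiabatic exchanger): Q = ṁ_c·Cp_c·(T_c,out − T_c,in)
ṁ_c = 2790.9 / [0.850 × (5.06 − -19.7)] = 132.61 kg/s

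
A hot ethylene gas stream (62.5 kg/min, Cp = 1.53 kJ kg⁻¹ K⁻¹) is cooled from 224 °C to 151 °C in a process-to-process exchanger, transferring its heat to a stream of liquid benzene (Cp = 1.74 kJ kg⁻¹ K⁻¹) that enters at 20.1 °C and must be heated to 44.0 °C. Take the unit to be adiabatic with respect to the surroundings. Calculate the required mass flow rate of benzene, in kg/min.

Heat released by hot stream: Q = 62.5 × 1.53 × (224 − 151) = 6980.6 kJ/min
Energy balance on cold side (adiabatic exchanger): Q = ṁ_c·Cp_c·(T_c,out − T_c,in)
ṁ_c = 6980.6 / [1.74 × (44.0 − 20.1)] = 167.86 kg/min

ṁ_c = 168 kg/min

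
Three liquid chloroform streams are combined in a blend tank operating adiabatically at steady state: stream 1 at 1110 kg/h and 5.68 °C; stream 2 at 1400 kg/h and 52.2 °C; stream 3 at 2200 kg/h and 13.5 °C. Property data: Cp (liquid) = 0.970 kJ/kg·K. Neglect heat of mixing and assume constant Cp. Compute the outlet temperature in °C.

Energy balance with Q = 0: Σ ṁᵢCp,ᵢ(T_out − Tᵢ) = 0
T_out = Σ ṁᵢCp,ᵢTᵢ / Σ ṁᵢCp,ᵢ
      = 105810 / 4568.7 = 23.16 °C

T_out = 23.2 °C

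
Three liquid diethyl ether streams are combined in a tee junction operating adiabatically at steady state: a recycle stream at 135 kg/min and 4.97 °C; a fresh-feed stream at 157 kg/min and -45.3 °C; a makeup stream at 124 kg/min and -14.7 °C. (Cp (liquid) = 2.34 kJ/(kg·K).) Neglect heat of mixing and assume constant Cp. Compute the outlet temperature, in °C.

T_out = -19.9 °C

Energy balance with Q = 0: Σ ṁᵢCp,ᵢ(T_out − Tᵢ) = 0
T_out = Σ ṁᵢCp,ᵢTᵢ / Σ ṁᵢCp,ᵢ
      = -19338 / 973.44 = -19.865 °C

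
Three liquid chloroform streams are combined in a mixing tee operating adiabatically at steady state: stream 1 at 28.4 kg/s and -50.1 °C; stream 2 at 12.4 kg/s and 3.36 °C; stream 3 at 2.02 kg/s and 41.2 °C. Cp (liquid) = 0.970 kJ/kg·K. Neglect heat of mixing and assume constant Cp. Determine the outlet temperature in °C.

T_out = -30.3 °C

Adiabatic, steady state ⇒ Σ ṁᵢCp,ᵢ(T_out − Tᵢ) = 0
Σ ṁᵢCp,ᵢTᵢ = 28.4×0.970×-50.1 + 12.4×0.970×3.36 + 2.02×0.970×41.2 = -1259
Σ ṁᵢCp,ᵢ = 28.4×0.970 + 12.4×0.970 + 2.02×0.970 = 41.535
T_out = -1259 / 41.535 = -30.312 °C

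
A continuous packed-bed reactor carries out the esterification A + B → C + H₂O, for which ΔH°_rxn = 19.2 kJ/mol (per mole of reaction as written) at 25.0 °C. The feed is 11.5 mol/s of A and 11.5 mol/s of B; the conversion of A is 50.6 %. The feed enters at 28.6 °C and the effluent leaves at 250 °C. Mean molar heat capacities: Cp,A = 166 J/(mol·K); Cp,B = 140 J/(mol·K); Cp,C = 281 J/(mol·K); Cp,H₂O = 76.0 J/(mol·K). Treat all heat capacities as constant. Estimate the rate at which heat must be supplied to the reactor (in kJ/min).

Extent of reaction ξ = 0.506 × 11.5 = 5.819 mol/s
Reaction term: ξ·ΔH°_rxn = 5.819 × 19.2 = 111.72 kJ/s
Sensible, feed 28.6→25 °C: -12.668 kJ/s
Outlet flows (mol/s): A 5.681, B 5.681, C 5.819, H₂O 5.819
Sensible, products 25→250 °C: 858.55 kJ/s
Q = ΔH = 957.6 kJ/s = 957.6 kW
Heat supplied = 57456 kJ/min

Q_in = 57500 kJ/min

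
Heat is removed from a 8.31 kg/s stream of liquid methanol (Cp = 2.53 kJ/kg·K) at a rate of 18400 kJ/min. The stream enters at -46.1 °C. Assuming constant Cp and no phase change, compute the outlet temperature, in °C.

Q = 18400 kJ/min = 306.67 kJ/s
ΔT = Q/(ṁ·Cp) = 306.67/(8.31×2.53) = 14.586 K
T_out = -46.1 − 14.586 = -60.686 °C

T_out = -60.7 °C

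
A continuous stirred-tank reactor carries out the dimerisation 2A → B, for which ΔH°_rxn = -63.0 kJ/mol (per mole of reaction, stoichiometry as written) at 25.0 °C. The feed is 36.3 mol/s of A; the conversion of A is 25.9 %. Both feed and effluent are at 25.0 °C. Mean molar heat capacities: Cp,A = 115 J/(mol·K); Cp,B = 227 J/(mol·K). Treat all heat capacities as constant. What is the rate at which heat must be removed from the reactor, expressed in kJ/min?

Q_out = 17800 kJ/min

Extent of reaction ξ = 0.259 × 36.3 / 2 = 4.7008 mol/s
Reaction term: ξ·ΔH°_rxn = 4.7008 × -63.0 = -296.15 kJ/s
Q = ΔH = -296.15 kJ/s = -296.15 kW
Heat removed = 17769 kJ/min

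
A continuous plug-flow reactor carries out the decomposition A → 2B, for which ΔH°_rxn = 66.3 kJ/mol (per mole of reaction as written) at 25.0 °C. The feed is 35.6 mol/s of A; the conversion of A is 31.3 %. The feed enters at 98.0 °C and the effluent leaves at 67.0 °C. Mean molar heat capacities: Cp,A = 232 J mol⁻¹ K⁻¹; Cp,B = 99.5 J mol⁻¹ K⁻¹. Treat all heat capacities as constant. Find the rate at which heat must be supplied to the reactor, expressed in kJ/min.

Extent of reaction ξ = 0.313 × 35.6 = 11.143 mol/s
Reaction term: ξ·ΔH°_rxn = 11.143 × 66.3 = 738.77 kJ/s
Sensible, feed 98.0→25 °C: -602.92 kJ/s
Outlet flows (mol/s): A 24.457, B 22.286
Sensible, products 25→67.0 °C: 331.44 kJ/s
Q = ΔH = 467.29 kJ/s = 467.29 kW
Heat supplied = 28037 kJ/min

Q_in = 28000 kJ/min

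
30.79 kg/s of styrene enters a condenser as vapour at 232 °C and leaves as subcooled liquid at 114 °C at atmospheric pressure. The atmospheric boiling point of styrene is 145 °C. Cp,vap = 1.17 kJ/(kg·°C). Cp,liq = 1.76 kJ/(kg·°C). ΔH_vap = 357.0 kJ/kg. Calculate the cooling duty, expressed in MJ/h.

vapour 232→145 °C: -101.79 kJ/kg
condensation at 145 °C: -357 kJ/kg
liquid 145→114 °C: -54.56 kJ/kg
Δh = -101.79 + -357 + -54.56 = -513.35 kJ/kg
Q = ṁ·Δh = 30.79 kg/s × -513.35 kJ/kg = -15806 kJ/s
|Q| = 15806 kW = 56902 MJ/h

Q_c = 56900 MJ/h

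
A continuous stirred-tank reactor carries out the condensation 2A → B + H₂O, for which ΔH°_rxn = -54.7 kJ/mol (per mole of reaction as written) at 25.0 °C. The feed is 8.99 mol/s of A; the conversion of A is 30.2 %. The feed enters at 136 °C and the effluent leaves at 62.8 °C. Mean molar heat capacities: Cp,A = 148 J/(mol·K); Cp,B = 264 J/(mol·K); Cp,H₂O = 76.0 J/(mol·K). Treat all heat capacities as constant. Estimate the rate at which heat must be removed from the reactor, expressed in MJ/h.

Extent of reaction ξ = 0.302 × 8.99 / 2 = 1.3575 mol/s
Reaction term: ξ·ΔH°_rxn = 1.3575 × -54.7 = -74.255 kJ/s
Sensible, feed 136→25 °C: -147.69 kJ/s
Outlet flows (mol/s): A 6.275, B 1.3575, H₂O 1.3575
Sensible, products 25→62.8 °C: 52.551 kJ/s
Q = ΔH = -169.39 kJ/s = -169.39 kW
Heat removed = 609.81 MJ/h

Q_out = 610 MJ/h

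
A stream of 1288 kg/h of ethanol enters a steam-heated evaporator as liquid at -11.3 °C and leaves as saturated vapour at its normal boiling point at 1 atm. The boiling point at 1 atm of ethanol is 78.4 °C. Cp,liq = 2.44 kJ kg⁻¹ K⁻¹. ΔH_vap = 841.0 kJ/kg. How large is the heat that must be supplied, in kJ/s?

Q = 379 kJ/s

liquid -11.3→78.4 °C: 218.87 kJ/kg
vaporisation at 78.4 °C: 841 kJ/kg
Δh = 218.87 + 841 = 1059.9 kJ/kg
Q = ṁ·Δh = 1288 kg/h × 1059.9 kJ/kg = 1.3651e+06 kJ/h
|Q| = 379.2 kW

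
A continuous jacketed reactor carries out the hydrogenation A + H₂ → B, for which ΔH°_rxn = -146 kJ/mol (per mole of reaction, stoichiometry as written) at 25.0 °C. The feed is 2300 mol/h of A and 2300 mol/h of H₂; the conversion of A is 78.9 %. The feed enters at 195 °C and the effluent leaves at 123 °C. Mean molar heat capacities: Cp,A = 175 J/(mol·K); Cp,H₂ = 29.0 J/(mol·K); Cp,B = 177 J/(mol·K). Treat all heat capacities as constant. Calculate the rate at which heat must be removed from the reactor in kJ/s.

Extent of reaction ξ = 0.789 × 2300 = 1814.7 mol/h
Reaction term: ξ·ΔH°_rxn = 1814.7 × -146 = -264950 kJ/h
Sensible, feed 195→25 °C: -79764 kJ/h
Outlet flows (mol/h): A 485.3, H₂ 485.3, B 1814.7
Sensible, products 25→123 °C: 41180 kJ/h
Q = ΔH = -303530 kJ/h = -84.314 kW
Heat removed = 84.314 kJ/s

Q_out = 84.3 kJ/s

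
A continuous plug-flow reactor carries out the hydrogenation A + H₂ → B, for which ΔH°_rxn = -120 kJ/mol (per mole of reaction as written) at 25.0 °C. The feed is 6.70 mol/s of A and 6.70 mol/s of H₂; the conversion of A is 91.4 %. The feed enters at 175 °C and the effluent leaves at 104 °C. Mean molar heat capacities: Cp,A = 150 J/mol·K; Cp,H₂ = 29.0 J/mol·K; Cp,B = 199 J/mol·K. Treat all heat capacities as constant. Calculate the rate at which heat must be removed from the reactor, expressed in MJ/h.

Extent of reaction ξ = 0.914 × 6.70 = 6.1238 mol/s
Reaction term: ξ·ΔH°_rxn = 6.1238 × -120 = -734.86 kJ/s
Sensible, feed 175→25 °C: -179.9 kJ/s
Outlet flows (mol/s): A 0.5762, H₂ 0.5762, B 6.1238
Sensible, products 25→104 °C: 104.42 kJ/s
Q = ΔH = -810.33 kJ/s = -810.33 kW
Heat removed = 2917.2 MJ/h

Q_out = 2920 MJ/h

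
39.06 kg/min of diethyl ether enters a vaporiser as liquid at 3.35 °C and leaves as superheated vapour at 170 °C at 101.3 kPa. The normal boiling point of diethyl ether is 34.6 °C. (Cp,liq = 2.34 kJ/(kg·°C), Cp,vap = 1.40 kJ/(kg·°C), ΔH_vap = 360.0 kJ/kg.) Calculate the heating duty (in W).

Q = 405000 W

liquid 3.35→34.6 °C: 73.125 kJ/kg
vaporisation at 34.6 °C: 360 kJ/kg
vapour 34.6→170 °C: 189.56 kJ/kg
Δh = 73.125 + 360 + 189.56 = 622.68 kJ/kg
Q = ṁ·Δh = 39.06 kg/min × 622.68 kJ/kg = 24322 kJ/min
|Q| = 405.37 kW = 405370 W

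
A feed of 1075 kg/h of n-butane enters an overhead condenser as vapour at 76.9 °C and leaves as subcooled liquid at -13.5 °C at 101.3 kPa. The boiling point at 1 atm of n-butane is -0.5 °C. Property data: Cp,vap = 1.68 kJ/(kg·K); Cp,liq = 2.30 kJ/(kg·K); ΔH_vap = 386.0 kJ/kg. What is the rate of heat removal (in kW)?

vapour 76.9→-0.5 °C: -130.03 kJ/kg
condensation at -0.5 °C: -386 kJ/kg
liquid -0.5→-13.5 °C: -29.9 kJ/kg
Δh = -130.03 + -386 + -29.9 = -545.93 kJ/kg
Q = ṁ·Δh = 1075 kg/h × -545.93 kJ/kg = -586880 kJ/h
|Q| = 163.02 kW

Q_c = 163 kW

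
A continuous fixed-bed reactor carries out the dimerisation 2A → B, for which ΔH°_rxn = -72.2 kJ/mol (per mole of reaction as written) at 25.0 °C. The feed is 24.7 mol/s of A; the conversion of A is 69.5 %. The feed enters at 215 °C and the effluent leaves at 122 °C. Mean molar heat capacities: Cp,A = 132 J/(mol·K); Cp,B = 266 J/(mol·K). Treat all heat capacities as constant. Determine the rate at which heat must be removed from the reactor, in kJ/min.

Q_out = 55300 kJ/min

Extent of reaction ξ = 0.695 × 24.7 / 2 = 8.5832 mol/s
Reaction term: ξ·ΔH°_rxn = 8.5832 × -72.2 = -619.71 kJ/s
Sensible, feed 215→25 °C: -619.48 kJ/s
Outlet flows (mol/s): A 7.5335, B 8.5832
Sensible, products 25→122 °C: 317.92 kJ/s
Q = ΔH = -921.26 kJ/s = -921.26 kW
Heat removed = 55276 kJ/min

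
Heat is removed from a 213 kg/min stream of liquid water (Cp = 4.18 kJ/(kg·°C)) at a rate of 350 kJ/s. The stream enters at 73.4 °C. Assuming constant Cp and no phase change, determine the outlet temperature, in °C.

T_out = 49.8 °C

Q = 350 kJ/s = 21000 kJ/min
ΔT = Q/(ṁ·Cp) = 21000/(213×4.18) = 23.586 K
T_out = 73.4 − 23.586 = 49.814 °C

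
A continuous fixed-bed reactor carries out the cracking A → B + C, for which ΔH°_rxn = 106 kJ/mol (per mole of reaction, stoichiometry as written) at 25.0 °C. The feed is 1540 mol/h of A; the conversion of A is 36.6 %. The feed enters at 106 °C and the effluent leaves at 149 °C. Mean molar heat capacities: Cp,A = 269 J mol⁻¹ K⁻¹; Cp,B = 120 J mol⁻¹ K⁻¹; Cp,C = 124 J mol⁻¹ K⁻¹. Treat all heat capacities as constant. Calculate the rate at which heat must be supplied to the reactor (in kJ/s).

Q_in = 21.1 kJ/s

Extent of reaction ξ = 0.366 × 1540 = 563.64 mol/h
Reaction term: ξ·ΔH°_rxn = 563.64 × 106 = 59746 kJ/h
Sensible, feed 106→25 °C: -33555 kJ/h
Outlet flows (mol/h): A 976.36, B 563.64, C 563.64
Sensible, products 25→149 °C: 49621 kJ/h
Q = ΔH = 75812 kJ/h = 21.059 kW
Heat supplied = 21.059 kJ/s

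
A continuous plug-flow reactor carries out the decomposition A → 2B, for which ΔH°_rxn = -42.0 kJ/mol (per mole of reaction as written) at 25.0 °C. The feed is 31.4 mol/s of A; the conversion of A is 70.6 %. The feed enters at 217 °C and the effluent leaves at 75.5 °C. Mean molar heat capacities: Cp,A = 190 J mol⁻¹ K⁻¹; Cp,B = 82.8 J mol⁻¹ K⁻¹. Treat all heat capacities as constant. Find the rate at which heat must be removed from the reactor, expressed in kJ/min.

Q_out = 108000 kJ/min

Extent of reaction ξ = 0.706 × 31.4 = 22.168 mol/s
Reaction term: ξ·ΔH°_rxn = 22.168 × -42.0 = -931.07 kJ/s
Sensible, feed 217→25 °C: -1145.5 kJ/s
Outlet flows (mol/s): A 9.2316, B 44.337
Sensible, products 25→75.5 °C: 273.97 kJ/s
Q = ΔH = -1802.6 kJ/s = -1802.6 kW
Heat removed = 108150 kJ/min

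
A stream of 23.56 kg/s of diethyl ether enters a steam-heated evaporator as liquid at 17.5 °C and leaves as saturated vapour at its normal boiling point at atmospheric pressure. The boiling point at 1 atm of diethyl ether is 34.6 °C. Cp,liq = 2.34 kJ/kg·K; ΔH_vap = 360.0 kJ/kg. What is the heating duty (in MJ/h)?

Q = 33900 MJ/h

liquid 17.5→34.6 °C: 40.014 kJ/kg
vaporisation at 34.6 °C: 360 kJ/kg
Δh = 40.014 + 360 = 400.01 kJ/kg
Q = ṁ·Δh = 23.56 kg/s × 400.01 kJ/kg = 9424.3 kJ/s
|Q| = 9424.3 kW = 33928 MJ/h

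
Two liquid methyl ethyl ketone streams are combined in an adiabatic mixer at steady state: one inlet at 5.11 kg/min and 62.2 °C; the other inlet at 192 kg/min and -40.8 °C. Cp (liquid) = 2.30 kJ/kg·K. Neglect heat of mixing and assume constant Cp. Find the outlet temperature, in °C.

T_out = -38.1 °C

No heat crosses the boundary, so H_out = H_in.
Σ ṁᵢCp,ᵢTᵢ = 5.11×2.30×62.2 + 192×2.30×-40.8 = -17286
Σ ṁᵢCp,ᵢ = 5.11×2.30 + 192×2.30 = 453.35
T_out = -17286 / 453.35 = -38.13 °C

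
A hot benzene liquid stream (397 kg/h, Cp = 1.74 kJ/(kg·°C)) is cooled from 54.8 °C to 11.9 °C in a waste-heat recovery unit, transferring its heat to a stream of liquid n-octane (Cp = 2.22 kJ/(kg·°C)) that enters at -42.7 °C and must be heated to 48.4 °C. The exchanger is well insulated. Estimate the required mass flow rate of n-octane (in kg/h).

Heat released by hot stream: Q = 397 × 1.74 × (54.8 − 11.9) = 29634 kJ/h
Energy balance on cold side (adiabatic exchanger): Q = ṁ_c·Cp_c·(T_c,out − T_c,in)
ṁ_c = 29634 / [2.22 × (48.4 − -42.7)] = 146.53 kg/h

ṁ_c = 147 kg/h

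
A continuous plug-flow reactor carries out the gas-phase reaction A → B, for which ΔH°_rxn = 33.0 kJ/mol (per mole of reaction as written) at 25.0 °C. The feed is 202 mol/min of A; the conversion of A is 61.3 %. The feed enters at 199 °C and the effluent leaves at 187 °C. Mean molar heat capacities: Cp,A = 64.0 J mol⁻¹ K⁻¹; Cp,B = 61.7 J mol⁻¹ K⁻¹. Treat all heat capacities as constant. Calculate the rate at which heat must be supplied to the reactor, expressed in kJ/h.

Q_in = 233000 kJ/h

Extent of reaction ξ = 0.613 × 202 = 123.83 mol/min
Reaction term: ξ·ΔH°_rxn = 123.83 × 33.0 = 4086.3 kJ/min
Sensible, feed 199→25 °C: -2249.5 kJ/min
Outlet flows (mol/min): A 78.174, B 123.83
Sensible, products 25→187 °C: 2048.2 kJ/min
Q = ΔH = 3885 kJ/min = 64.75 kW
Heat supplied = 233100 kJ/h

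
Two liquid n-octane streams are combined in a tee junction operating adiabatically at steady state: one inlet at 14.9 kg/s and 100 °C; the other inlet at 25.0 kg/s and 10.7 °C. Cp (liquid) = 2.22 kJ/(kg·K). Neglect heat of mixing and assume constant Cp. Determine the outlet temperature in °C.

T_out = 44.0 °C

Adiabatic, steady state ⇒ Σ ṁᵢCp,ᵢ(T_out − Tᵢ) = 0
Σ ṁᵢCp,ᵢTᵢ = 14.9×2.22×100 + 25.0×2.22×10.7 = 3901.7
Σ ṁᵢCp,ᵢ = 14.9×2.22 + 25.0×2.22 = 88.578
T_out = 3901.7 / 88.578 = 44.048 °C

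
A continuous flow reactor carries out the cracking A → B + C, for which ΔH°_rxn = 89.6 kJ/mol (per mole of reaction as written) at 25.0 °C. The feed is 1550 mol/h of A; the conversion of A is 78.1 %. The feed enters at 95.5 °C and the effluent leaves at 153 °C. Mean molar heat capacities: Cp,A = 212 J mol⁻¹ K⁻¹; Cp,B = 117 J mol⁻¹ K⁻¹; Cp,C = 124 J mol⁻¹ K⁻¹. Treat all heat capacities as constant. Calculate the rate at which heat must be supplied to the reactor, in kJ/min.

Q_in = 2200 kJ/min

Extent of reaction ξ = 0.781 × 1550 = 1210.5 mol/h
Reaction term: ξ·ΔH°_rxn = 1210.5 × 89.6 = 108470 kJ/h
Sensible, feed 95.5→25 °C: -23166 kJ/h
Outlet flows (mol/h): A 339.45, B 1210.5, C 1210.5
Sensible, products 25→153 °C: 46554 kJ/h
Q = ΔH = 131850 kJ/h = 36.626 kW
Heat supplied = 2197.6 kJ/min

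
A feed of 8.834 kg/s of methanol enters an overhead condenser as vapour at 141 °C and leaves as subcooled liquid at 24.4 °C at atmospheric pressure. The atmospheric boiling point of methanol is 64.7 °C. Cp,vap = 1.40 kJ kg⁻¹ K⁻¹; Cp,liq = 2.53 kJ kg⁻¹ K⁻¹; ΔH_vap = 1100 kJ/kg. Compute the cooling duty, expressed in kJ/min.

vapour 141→64.7 °C: -106.82 kJ/kg
condensation at 64.7 °C: -1100 kJ/kg
liquid 64.7→24.4 °C: -101.96 kJ/kg
Δh = -106.82 + -1100 + -101.96 = -1308.8 kJ/kg
Q = ṁ·Δh = 8.834 kg/s × -1308.8 kJ/kg = -11562 kJ/s
|Q| = 11562 kW = 693710 kJ/min

Q_c = 694000 kJ/min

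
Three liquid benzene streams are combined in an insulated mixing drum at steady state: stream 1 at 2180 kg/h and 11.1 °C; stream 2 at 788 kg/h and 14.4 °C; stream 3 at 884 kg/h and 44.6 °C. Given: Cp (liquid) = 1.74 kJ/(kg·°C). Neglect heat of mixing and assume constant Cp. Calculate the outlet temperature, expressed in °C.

Adiabatic, steady state ⇒ Σ ṁᵢCp,ᵢ(T_out − Tᵢ) = 0
Σ ṁᵢCp,ᵢTᵢ = 2180×1.74×11.1 + 788×1.74×14.4 + 884×1.74×44.6 = 130450
Σ ṁᵢCp,ᵢ = 2180×1.74 + 788×1.74 + 884×1.74 = 6702.5
T_out = 130450 / 6702.5 = 19.463 °C

T_out = 19.5 °C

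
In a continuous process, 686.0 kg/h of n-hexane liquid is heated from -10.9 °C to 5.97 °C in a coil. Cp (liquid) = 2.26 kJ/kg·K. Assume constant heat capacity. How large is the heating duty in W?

Q = ṁ·Cp·ΔT = 686.0 × 2.26 × (5.97 − -10.9) = 26155 kJ/h
Converting: 26155 / 3600 s = 7.2652 kW
Heating duty = 7265.2 W

Q = 7270 W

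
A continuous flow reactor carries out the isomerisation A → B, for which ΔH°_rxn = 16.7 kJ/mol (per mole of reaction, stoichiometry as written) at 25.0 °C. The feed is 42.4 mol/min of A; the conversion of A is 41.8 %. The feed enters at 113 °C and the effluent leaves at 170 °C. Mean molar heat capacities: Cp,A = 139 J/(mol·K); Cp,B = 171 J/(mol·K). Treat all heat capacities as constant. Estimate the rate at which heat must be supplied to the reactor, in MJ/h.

Extent of reaction ξ = 0.418 × 42.4 = 17.723 mol/min
Reaction term: ξ·ΔH°_rxn = 17.723 × 16.7 = 295.98 kJ/min
Sensible, feed 113→25 °C: -518.64 kJ/min
Outlet flows (mol/min): A 24.677, B 17.723
Sensible, products 25→170 °C: 936.81 kJ/min
Q = ΔH = 714.15 kJ/min = 11.902 kW
Heat supplied = 42.849 MJ/h

Q_in = 42.8 MJ/h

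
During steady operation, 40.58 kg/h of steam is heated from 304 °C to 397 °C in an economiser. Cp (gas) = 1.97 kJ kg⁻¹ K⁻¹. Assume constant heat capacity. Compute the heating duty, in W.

Q = 2070 W

Q = ṁ·Cp·ΔT = 40.58 × 1.97 × (397 − 304) = 7434.7 kJ/h
Converting: 7434.7 / 3600 s = 2.0652 kW
Heating duty = 2065.2 W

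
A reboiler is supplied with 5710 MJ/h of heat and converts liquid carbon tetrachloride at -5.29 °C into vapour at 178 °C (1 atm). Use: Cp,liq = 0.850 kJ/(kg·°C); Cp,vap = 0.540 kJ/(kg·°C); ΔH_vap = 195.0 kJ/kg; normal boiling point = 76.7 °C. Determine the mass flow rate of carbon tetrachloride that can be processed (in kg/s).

Δh = 0.850×(76.7−-5.29) + 195.0 + 0.540×(178−76.7) = 319.39 kJ/kg
Q = 5710 MJ/h = 1586.1 kJ/s = 1586.1 kJ/s
ṁ = Q/Δh = 1586.1 / 319.39 = 4.966 kg/s

ṁ = 4.97 kg/s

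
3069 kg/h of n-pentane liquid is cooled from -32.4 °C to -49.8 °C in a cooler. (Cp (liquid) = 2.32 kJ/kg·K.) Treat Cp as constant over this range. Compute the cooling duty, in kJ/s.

Q = ṁ·Cp·ΔT = 3069 × 2.32 × (-49.8 − -32.4) = -123890 kJ/h
Converting: 123890 / 3600 s = 34.414 kW

Q_c = 34.4 kJ/s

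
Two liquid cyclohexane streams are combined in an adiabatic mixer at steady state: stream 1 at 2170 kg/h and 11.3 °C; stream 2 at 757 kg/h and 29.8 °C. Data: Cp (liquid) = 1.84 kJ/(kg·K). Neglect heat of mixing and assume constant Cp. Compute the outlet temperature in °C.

No heat crosses the boundary, so H_out = H_in.
T_out = Σ ṁᵢCp,ᵢTᵢ / Σ ṁᵢCp,ᵢ
      = 86626 / 5385.7 = 16.085 °C

T_out = 16.1 °C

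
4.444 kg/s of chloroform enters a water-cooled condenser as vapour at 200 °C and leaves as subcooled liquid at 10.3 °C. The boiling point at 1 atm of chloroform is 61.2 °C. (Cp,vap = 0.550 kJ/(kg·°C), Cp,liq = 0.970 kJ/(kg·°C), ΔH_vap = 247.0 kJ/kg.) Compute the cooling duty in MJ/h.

vapour 200→61.2 °C: -76.34 kJ/kg
condensation at 61.2 °C: -247 kJ/kg
liquid 61.2→10.3 °C: -49.373 kJ/kg
Δh = -76.34 + -247 + -49.373 = -372.71 kJ/kg
Q = ṁ·Δh = 4.444 kg/s × -372.71 kJ/kg = -1656.3 kJ/s
|Q| = 1656.3 kW = 5962.8 MJ/h

Q_c = 5960 MJ/h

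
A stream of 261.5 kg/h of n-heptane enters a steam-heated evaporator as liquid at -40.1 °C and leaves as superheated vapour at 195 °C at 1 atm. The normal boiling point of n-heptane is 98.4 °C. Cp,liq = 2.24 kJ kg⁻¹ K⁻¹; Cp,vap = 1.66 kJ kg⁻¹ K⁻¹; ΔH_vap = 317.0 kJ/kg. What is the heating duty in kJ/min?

Q = 3430 kJ/min

liquid -40.1→98.4 °C: 310.24 kJ/kg
vaporisation at 98.4 °C: 317 kJ/kg
vapour 98.4→195 °C: 160.36 kJ/kg
Δh = 310.24 + 317 + 160.36 = 787.6 kJ/kg
Q = ṁ·Δh = 261.5 kg/h × 787.6 kJ/kg = 205960 kJ/h
|Q| = 57.21 kW = 3432.6 kJ/min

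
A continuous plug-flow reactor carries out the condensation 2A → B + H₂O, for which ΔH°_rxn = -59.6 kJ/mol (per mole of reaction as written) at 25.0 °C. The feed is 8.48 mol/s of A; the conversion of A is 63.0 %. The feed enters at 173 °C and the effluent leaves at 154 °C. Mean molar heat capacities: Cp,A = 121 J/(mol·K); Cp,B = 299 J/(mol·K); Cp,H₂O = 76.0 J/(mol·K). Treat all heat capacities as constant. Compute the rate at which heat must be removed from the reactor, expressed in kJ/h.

Extent of reaction ξ = 0.630 × 8.48 / 2 = 2.6712 mol/s
Reaction term: ξ·ΔH°_rxn = 2.6712 × -59.6 = -159.2 kJ/s
Sensible, feed 173→25 °C: -151.86 kJ/s
Outlet flows (mol/s): A 3.1376, B 2.6712, H₂O 2.6712
Sensible, products 25→154 °C: 178.19 kJ/s
Q = ΔH = -132.87 kJ/s = -132.87 kW
Heat removed = 478330 kJ/h

Q_out = 478000 kJ/h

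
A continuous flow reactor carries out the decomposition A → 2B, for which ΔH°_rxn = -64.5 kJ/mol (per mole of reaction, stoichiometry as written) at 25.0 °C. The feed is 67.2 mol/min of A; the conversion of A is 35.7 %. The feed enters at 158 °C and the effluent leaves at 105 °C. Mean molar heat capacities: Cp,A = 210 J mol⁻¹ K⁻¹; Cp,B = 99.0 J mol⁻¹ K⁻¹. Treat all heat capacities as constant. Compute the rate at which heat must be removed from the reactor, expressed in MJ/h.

Extent of reaction ξ = 0.357 × 67.2 = 23.99 mol/min
Reaction term: ξ·ΔH°_rxn = 23.99 × -64.5 = -1547.4 kJ/min
Sensible, feed 158→25 °C: -1876.9 kJ/min
Outlet flows (mol/min): A 43.21, B 47.981
Sensible, products 25→105 °C: 1105.9 kJ/min
Q = ΔH = -2318.3 kJ/min = -38.639 kW
Heat removed = 139.1 MJ/h

Q_out = 139 MJ/h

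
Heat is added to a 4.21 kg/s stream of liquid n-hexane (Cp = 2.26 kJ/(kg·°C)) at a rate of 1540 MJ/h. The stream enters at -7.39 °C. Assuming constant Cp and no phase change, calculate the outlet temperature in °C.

T_out = 37.6 °C

Q = 1540 MJ/h = 427.78 kJ/s
ΔT = Q/(ṁ·Cp) = 427.78/(4.21×2.26) = 44.96 K
T_out = -7.39 + 44.96 = 37.57 °C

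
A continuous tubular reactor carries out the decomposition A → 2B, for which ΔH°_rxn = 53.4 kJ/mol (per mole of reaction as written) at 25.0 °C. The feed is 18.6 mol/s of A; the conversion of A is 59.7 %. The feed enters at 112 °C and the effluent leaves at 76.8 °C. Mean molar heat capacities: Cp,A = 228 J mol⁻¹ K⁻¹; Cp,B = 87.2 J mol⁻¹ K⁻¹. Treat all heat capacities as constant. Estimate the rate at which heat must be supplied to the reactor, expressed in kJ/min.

Q_in = 24800 kJ/min

Extent of reaction ξ = 0.597 × 18.6 = 11.104 mol/s
Reaction term: ξ·ΔH°_rxn = 11.104 × 53.4 = 592.96 kJ/s
Sensible, feed 112→25 °C: -368.95 kJ/s
Outlet flows (mol/s): A 7.4958, B 22.208
Sensible, products 25→76.8 °C: 188.84 kJ/s
Q = ΔH = 412.86 kJ/s = 412.86 kW
Heat supplied = 24771 kJ/min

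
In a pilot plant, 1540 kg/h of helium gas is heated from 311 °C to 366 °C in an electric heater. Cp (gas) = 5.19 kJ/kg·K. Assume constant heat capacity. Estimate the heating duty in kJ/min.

Q = 7330 kJ/min

Q = ṁ·Cp·ΔT = 1540 × 5.19 × (366 − 311) = 439590 kJ/h
Converting: 439590 / 3600 s = 122.11 kW
Heating duty = 7326.6 kJ/min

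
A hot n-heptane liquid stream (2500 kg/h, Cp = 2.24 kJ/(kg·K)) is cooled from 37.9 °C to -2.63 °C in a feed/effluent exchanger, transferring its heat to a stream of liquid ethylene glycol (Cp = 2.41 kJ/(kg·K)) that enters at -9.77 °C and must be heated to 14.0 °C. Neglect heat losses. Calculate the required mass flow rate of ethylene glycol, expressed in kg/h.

Heat released by hot stream: Q = 2500 × 2.24 × (37.9 − -2.63) = 226970 kJ/h
Energy balance on cold side (adiabatic exchanger): Q = ṁ_c·Cp_c·(T_c,out − T_c,in)
ṁ_c = 226970 / [2.41 × (14.0 − -9.77)] = 3962 kg/h

ṁ_c = 3960 kg/h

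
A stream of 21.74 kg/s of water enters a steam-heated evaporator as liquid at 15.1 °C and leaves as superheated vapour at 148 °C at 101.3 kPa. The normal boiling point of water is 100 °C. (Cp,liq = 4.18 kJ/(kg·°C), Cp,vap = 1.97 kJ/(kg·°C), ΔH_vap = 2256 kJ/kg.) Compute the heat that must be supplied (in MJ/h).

Q = 212000 MJ/h

liquid 15.1→100 °C: 354.88 kJ/kg
vaporisation at 100 °C: 2256 kJ/kg
vapour 100→148 °C: 94.56 kJ/kg
Δh = 354.88 + 2256 + 94.56 = 2705.4 kJ/kg
Q = ṁ·Δh = 21.74 kg/s × 2705.4 kJ/kg = 58816 kJ/s
|Q| = 58816 kW = 211740 MJ/h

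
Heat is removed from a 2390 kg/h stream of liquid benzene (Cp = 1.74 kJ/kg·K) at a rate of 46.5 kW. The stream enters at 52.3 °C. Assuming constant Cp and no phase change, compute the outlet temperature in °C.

Q = 46.5 kW = 167400 kJ/h
ΔT = Q/(ṁ·Cp) = 167400/(2390×1.74) = 40.254 K
T_out = 52.3 − 40.254 = 12.046 °C

T_out = 12.0 °C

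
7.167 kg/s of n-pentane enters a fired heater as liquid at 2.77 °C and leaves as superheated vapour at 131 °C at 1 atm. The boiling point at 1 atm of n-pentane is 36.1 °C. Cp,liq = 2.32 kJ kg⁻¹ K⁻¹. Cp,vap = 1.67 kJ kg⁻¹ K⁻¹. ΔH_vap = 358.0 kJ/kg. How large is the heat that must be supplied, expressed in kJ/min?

liquid 2.77→36.1 °C: 77.326 kJ/kg
vaporisation at 36.1 °C: 358 kJ/kg
vapour 36.1→131 °C: 158.48 kJ/kg
Δh = 77.326 + 358 + 158.48 = 593.81 kJ/kg
Q = ṁ·Δh = 7.167 kg/s × 593.81 kJ/kg = 4255.8 kJ/s
|Q| = 4255.8 kW = 255350 kJ/min

Q = 255000 kJ/min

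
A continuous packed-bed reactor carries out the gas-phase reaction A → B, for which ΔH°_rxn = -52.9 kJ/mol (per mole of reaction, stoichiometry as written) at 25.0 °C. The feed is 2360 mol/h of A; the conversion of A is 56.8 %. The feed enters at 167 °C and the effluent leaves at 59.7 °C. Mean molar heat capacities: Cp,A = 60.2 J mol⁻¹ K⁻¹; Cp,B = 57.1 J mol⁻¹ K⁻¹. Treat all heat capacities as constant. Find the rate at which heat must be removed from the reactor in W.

Extent of reaction ξ = 0.568 × 2360 = 1340.5 mol/h
Reaction term: ξ·ΔH°_rxn = 1340.5 × -52.9 = -70911 kJ/h
Sensible, feed 167→25 °C: -20174 kJ/h
Outlet flows (mol/h): A 1019.5, B 1340.5
Sensible, products 25→59.7 °C: 4785.7 kJ/h
Q = ΔH = -86300 kJ/h = -23.972 kW
Heat removed = 23972 W

Q_out = 24000 W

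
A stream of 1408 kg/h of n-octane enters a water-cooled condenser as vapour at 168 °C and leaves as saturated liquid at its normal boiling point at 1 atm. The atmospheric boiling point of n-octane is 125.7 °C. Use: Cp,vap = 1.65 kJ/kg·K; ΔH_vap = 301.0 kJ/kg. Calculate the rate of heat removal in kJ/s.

vapour 168→125.7 °C: -69.795 kJ/kg
condensation at 125.7 °C: -301 kJ/kg
Δh = -69.795 + -301 = -370.79 kJ/kg
Q = ṁ·Δh = 1408 kg/h × -370.79 kJ/kg = -522080 kJ/h
|Q| = 145.02 kW

Q_c = 145 kJ/s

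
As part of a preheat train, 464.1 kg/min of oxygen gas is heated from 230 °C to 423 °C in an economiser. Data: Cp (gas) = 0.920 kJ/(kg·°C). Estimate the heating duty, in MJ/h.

Q = ṁ·Cp·ΔT = 464.1 × 0.920 × (423 − 230) = 82406 kJ/min
Converting: 82406 / 60 s = 1373.4 kW
Heating duty = 4944.3 MJ/h

Q = 4940 MJ/h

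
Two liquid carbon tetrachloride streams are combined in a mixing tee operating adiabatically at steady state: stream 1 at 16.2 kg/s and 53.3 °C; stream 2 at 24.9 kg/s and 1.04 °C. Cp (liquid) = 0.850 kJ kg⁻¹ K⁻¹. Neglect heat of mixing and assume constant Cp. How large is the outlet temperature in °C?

Adiabatic, steady state ⇒ Σ ṁᵢCp,ᵢ(T_out − Tᵢ) = 0
T_out = Σ ṁᵢCp,ᵢTᵢ / Σ ṁᵢCp,ᵢ
      = 755.95 / 34.935 = 21.639 °C

T_out = 21.6 °C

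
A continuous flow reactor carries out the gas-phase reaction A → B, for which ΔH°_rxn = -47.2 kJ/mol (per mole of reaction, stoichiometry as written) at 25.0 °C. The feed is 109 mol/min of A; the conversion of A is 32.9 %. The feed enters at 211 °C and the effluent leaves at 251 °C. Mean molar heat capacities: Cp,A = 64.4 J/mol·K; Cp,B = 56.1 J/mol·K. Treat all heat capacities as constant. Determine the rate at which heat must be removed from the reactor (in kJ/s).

Extent of reaction ξ = 0.329 × 109 = 35.861 mol/min
Reaction term: ξ·ΔH°_rxn = 35.861 × -47.2 = -1692.6 kJ/min
Sensible, feed 211→25 °C: -1305.6 kJ/min
Outlet flows (mol/min): A 73.139, B 35.861
Sensible, products 25→251 °C: 1519.2 kJ/min
Q = ΔH = -1479.1 kJ/min = -24.652 kW
Heat removed = 24.652 kJ/s

Q_out = 24.7 kJ/s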